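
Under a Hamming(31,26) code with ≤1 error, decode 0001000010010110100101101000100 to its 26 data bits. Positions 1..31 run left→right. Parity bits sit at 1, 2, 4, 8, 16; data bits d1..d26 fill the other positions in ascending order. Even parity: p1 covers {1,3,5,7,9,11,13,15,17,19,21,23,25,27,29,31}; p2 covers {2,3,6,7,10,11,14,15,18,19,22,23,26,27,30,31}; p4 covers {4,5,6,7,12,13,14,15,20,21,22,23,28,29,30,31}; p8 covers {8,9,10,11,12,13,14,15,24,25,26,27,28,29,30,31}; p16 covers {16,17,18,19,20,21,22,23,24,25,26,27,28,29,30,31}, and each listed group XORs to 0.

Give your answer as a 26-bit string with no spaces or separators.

s1 (pos 1,3,5,7,9,11,13,15,17,19,21,23,25,27,29,31): 0⊕0⊕0⊕0⊕1⊕0⊕0⊕1⊕1⊕0⊕0⊕1⊕1⊕0⊕1⊕0 = 0
s2 (pos 2,3,6,7,10,11,14,15,18,19,22,23,26,27,30,31): 0⊕0⊕0⊕0⊕0⊕0⊕1⊕1⊕0⊕0⊕1⊕1⊕0⊕0⊕0⊕0 = 0
s4 (pos 4,5,6,7,12,13,14,15,20,21,22,23,28,29,30,31): 1⊕0⊕0⊕0⊕1⊕0⊕1⊕1⊕1⊕0⊕1⊕1⊕0⊕1⊕0⊕0 = 0
s8 (pos 8,9,10,11,12,13,14,15,24,25,26,27,28,29,30,31): 0⊕1⊕0⊕0⊕1⊕0⊕1⊕1⊕0⊕1⊕0⊕0⊕0⊕1⊕0⊕0 = 0
s16 (pos 16,17,18,19,20,21,22,23,24,25,26,27,28,29,30,31): 0⊕1⊕0⊕0⊕1⊕0⊕1⊕1⊕0⊕1⊕0⊕0⊕0⊕1⊕0⊕0 = 0
Syndrome s16…s1 = 00000 → no error.
Read data bits from positions 3,5,6,7,9,10,11,12,13,14,15,17,18,19,20,21,22,23,24,25,26,27,28,29,30,31: 00001001011100101101000100

00001001011100101101000100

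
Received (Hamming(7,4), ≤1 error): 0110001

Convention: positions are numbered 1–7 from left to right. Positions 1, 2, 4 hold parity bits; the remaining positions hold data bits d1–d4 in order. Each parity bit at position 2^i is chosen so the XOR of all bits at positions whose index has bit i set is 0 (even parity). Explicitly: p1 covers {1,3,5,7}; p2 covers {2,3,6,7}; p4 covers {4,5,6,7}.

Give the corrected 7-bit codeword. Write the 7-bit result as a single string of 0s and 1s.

s1 (pos 1,3,5,7): 0⊕1⊕0⊕1 = 0
s2 (pos 2,3,6,7): 1⊕1⊕0⊕1 = 1
s4 (pos 4,5,6,7): 0⊕0⊕0⊕1 = 1
Syndrome s4…s1 = 110 → error at position 6.
Flip position 6: 0110001 → 0110011

0110011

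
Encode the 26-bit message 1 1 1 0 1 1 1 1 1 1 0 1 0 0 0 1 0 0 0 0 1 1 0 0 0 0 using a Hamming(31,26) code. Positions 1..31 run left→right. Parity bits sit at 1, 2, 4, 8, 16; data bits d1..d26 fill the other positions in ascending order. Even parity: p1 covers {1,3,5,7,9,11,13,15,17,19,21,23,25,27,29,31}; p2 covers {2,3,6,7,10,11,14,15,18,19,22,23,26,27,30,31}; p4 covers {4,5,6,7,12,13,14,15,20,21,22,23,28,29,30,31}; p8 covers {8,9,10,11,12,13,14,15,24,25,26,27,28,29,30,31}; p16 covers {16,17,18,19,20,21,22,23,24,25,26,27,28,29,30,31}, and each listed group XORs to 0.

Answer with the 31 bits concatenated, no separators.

0110110011111100100010000110000

Place data at non-parity positions: p1 p2 1 p4 1 1 0 p8 1 1 1 1 1 1 0 p16 1 0 0 0 1 0 0 0 0 1 1 0 0 0 0
p1 (pos 1,3,5,7,9,11,13,15,17,19,21,23,25,27,29,31): XOR of data positions = 1⊕1⊕0⊕1⊕1⊕1⊕0⊕1⊕0⊕1⊕0⊕0⊕1⊕0⊕0 = 0
p2 (pos 2,3,6,7,10,11,14,15,18,19,22,23,26,27,30,31): XOR of data positions = 1⊕1⊕0⊕1⊕1⊕1⊕0⊕0⊕0⊕0⊕0⊕1⊕1⊕0⊕0 = 1
p4 (pos 4,5,6,7,12,13,14,15,20,21,22,23,28,29,30,31): XOR of data positions = 1⊕1⊕0⊕1⊕1⊕1⊕0⊕0⊕1⊕0⊕0⊕0⊕0⊕0⊕0 = 0
p8 (pos 8,9,10,11,12,13,14,15,24,25,26,27,28,29,30,31): XOR of data positions = 1⊕1⊕1⊕1⊕1⊕1⊕0⊕0⊕0⊕1⊕1⊕0⊕0⊕0⊕0 = 0
p16 (pos 16,17,18,19,20,21,22,23,24,25,26,27,28,29,30,31): XOR of data positions = 1⊕0⊕0⊕0⊕1⊕0⊕0⊕0⊕0⊕1⊕1⊕0⊕0⊕0⊕0 = 0
Codeword: 0110110011111100100010000110000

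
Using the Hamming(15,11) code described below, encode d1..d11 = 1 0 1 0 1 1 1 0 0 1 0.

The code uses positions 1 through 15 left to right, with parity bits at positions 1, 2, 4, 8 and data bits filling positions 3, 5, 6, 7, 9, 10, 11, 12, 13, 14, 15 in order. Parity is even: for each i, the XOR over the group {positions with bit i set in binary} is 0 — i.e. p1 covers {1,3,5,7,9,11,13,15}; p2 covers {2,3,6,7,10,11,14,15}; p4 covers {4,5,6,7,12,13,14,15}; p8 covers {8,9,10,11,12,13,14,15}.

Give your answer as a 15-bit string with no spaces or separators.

111001001110010

Place data at non-parity positions: p1 p2 1 p4 0 1 0 p8 1 1 1 0 0 1 0
p1 (pos 1,3,5,7,9,11,13,15): XOR of data positions = 1⊕0⊕0⊕1⊕1⊕0⊕0 = 1
p2 (pos 2,3,6,7,10,11,14,15): XOR of data positions = 1⊕1⊕0⊕1⊕1⊕1⊕0 = 1
p4 (pos 4,5,6,7,12,13,14,15): XOR of data positions = 0⊕1⊕0⊕0⊕0⊕1⊕0 = 0
p8 (pos 8,9,10,11,12,13,14,15): XOR of data positions = 1⊕1⊕1⊕0⊕0⊕1⊕0 = 0
Codeword: 111001001110010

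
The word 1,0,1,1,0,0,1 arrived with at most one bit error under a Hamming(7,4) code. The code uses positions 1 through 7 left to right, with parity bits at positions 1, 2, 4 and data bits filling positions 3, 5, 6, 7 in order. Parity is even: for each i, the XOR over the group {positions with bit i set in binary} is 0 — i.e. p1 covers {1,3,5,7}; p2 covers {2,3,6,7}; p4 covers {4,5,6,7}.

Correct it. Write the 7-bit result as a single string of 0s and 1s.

0011001

s1 (pos 1,3,5,7): 1⊕1⊕0⊕1 = 1
s2 (pos 2,3,6,7): 0⊕1⊕0⊕1 = 0
s4 (pos 4,5,6,7): 1⊕0⊕0⊕1 = 0
Syndrome s4…s1 = 001 → error at position 1.
Flip position 1: 1011001 → 0011001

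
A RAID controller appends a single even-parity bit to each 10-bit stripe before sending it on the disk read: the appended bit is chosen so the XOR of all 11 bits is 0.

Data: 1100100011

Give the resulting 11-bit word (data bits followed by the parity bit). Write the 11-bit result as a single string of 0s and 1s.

XOR of the 10 data bits: 1⊕1⊕0⊕0⊕1⊕0⊕0⊕0⊕1⊕1 = 1
Parity bit = 1 (so all 11 bits XOR to 0).

11001000111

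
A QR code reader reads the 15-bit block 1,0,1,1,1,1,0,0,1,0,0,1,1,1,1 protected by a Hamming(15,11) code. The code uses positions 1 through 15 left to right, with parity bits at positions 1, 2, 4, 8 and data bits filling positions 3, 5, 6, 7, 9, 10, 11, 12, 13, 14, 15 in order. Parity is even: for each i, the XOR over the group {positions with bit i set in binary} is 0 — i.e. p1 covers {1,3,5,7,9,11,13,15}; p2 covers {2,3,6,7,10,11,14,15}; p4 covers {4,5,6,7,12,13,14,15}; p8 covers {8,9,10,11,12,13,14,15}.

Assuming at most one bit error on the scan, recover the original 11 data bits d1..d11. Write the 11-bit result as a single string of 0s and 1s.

11101000111

s1 (pos 1,3,5,7,9,11,13,15): 1⊕1⊕1⊕0⊕1⊕0⊕1⊕1 = 0
s2 (pos 2,3,6,7,10,11,14,15): 0⊕1⊕1⊕0⊕0⊕0⊕1⊕1 = 0
s4 (pos 4,5,6,7,12,13,14,15): 1⊕1⊕1⊕0⊕1⊕1⊕1⊕1 = 1
s8 (pos 8,9,10,11,12,13,14,15): 0⊕1⊕0⊕0⊕1⊕1⊕1⊕1 = 1
Syndrome s8…s1 = 1100 → error at position 12.
Flip position 12: 101111001001111 → 101111001000111
Read data bits from positions 3,5,6,7,9,10,11,12,13,14,15: 11101000111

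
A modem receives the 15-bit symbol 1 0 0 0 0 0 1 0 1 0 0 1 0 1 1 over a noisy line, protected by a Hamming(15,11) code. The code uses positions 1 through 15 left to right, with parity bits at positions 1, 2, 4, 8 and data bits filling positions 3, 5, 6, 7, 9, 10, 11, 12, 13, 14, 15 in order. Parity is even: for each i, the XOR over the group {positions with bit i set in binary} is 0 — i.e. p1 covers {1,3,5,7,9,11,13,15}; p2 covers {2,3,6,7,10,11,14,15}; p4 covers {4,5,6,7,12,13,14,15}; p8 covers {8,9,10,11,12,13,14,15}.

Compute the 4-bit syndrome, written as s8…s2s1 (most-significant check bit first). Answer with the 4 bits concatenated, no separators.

s1 (pos 1,3,5,7,9,11,13,15): 1⊕0⊕0⊕1⊕1⊕0⊕0⊕1 = 0
s2 (pos 2,3,6,7,10,11,14,15): 0⊕0⊕0⊕1⊕0⊕0⊕1⊕1 = 1
s4 (pos 4,5,6,7,12,13,14,15): 0⊕0⊕0⊕1⊕1⊕0⊕1⊕1 = 0
s8 (pos 8,9,10,11,12,13,14,15): 0⊕1⊕0⊕0⊕1⊕0⊕1⊕1 = 0
Syndrome s8…s1 = 0010 → error at position 2.

0010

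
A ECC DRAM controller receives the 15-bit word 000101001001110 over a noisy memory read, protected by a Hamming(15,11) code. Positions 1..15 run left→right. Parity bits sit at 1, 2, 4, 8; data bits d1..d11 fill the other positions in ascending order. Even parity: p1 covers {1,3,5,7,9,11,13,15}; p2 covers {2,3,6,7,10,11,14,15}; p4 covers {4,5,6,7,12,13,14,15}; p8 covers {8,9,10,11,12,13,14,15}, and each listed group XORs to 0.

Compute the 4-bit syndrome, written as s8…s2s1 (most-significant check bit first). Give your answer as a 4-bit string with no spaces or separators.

s1 (pos 1,3,5,7,9,11,13,15): 0⊕0⊕0⊕0⊕1⊕0⊕1⊕0 = 0
s2 (pos 2,3,6,7,10,11,14,15): 0⊕0⊕1⊕0⊕0⊕0⊕1⊕0 = 0
s4 (pos 4,5,6,7,12,13,14,15): 1⊕0⊕1⊕0⊕1⊕1⊕1⊕0 = 1
s8 (pos 8,9,10,11,12,13,14,15): 0⊕1⊕0⊕0⊕1⊕1⊕1⊕0 = 0
Syndrome s8…s1 = 0100 → error at position 4.

0100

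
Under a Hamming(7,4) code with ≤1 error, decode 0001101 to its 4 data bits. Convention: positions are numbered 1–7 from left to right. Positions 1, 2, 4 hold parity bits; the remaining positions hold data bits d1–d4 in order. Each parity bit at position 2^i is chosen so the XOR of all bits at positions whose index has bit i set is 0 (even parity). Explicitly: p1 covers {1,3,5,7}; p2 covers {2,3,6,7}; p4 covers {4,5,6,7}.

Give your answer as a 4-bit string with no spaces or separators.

s1 (pos 1,3,5,7): 0⊕0⊕1⊕1 = 0
s2 (pos 2,3,6,7): 0⊕0⊕0⊕1 = 1
s4 (pos 4,5,6,7): 1⊕1⊕0⊕1 = 1
Syndrome s4…s1 = 110 → error at position 6.
Flip position 6: 0001101 → 0001111
Read data bits from positions 3,5,6,7: 0111

0111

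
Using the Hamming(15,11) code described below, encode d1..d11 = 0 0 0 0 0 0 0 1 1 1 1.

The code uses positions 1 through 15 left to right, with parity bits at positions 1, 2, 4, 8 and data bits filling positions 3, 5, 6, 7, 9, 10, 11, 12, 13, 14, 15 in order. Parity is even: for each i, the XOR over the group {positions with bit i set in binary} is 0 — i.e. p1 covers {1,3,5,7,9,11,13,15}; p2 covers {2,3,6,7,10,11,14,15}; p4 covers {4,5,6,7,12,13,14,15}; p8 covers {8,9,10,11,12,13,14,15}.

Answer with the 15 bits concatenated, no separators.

Place data at non-parity positions: p1 p2 0 p4 0 0 0 p8 0 0 0 1 1 1 1
p1 (pos 1,3,5,7,9,11,13,15): XOR of data positions = 0⊕0⊕0⊕0⊕0⊕1⊕1 = 0
p2 (pos 2,3,6,7,10,11,14,15): XOR of data positions = 0⊕0⊕0⊕0⊕0⊕1⊕1 = 0
p4 (pos 4,5,6,7,12,13,14,15): XOR of data positions = 0⊕0⊕0⊕1⊕1⊕1⊕1 = 0
p8 (pos 8,9,10,11,12,13,14,15): XOR of data positions = 0⊕0⊕0⊕1⊕1⊕1⊕1 = 0
Codeword: 000000000001111

000000000001111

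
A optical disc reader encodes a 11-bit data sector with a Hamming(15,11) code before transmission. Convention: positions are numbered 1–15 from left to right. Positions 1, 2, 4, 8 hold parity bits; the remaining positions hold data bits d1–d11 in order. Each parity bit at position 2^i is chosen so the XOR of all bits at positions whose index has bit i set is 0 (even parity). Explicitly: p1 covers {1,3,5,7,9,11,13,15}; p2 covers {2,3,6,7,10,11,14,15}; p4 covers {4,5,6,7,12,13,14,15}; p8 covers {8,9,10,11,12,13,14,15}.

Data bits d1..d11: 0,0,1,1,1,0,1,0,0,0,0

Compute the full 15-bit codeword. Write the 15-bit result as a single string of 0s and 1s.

Place data at non-parity positions: p1 p2 0 p4 0 1 1 p8 1 0 1 0 0 0 0
p1 (pos 1,3,5,7,9,11,13,15): XOR of data positions = 0⊕0⊕1⊕1⊕1⊕0⊕0 = 1
p2 (pos 2,3,6,7,10,11,14,15): XOR of data positions = 0⊕1⊕1⊕0⊕1⊕0⊕0 = 1
p4 (pos 4,5,6,7,12,13,14,15): XOR of data positions = 0⊕1⊕1⊕0⊕0⊕0⊕0 = 0
p8 (pos 8,9,10,11,12,13,14,15): XOR of data positions = 1⊕0⊕1⊕0⊕0⊕0⊕0 = 0
Codeword: 110001101010000

110001101010000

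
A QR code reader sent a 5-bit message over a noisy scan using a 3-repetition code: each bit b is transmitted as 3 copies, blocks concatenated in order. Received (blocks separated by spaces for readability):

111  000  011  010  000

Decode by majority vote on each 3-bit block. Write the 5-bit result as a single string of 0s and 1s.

10100

Block 1 (111): 3 ones → 1
Block 2 (000): 0 ones → 0
Block 3 (011): 2 ones → 1
Block 4 (010): 1 one → 0
Block 5 (000): 0 ones → 0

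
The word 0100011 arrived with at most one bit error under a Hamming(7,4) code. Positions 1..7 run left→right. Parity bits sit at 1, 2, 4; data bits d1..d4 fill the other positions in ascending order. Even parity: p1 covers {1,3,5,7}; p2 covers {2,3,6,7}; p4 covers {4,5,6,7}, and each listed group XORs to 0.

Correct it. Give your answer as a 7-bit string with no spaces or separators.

s1 (pos 1,3,5,7): 0⊕0⊕0⊕1 = 1
s2 (pos 2,3,6,7): 1⊕0⊕1⊕1 = 1
s4 (pos 4,5,6,7): 0⊕0⊕1⊕1 = 0
Syndrome s4…s1 = 011 → error at position 3.
Flip position 3: 0100011 → 0110011

0110011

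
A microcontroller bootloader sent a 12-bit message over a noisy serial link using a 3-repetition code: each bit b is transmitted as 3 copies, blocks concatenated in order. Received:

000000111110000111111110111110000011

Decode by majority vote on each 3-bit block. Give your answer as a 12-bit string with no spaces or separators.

001101111101

Block 1 (000): 0 ones → 0
Block 2 (000): 0 ones → 0
Block 3 (111): 3 ones → 1
Block 4 (110): 2 ones → 1
Block 5 (000): 0 ones → 0
Block 6 (111): 3 ones → 1
Block 7 (111): 3 ones → 1
Block 8 (110): 2 ones → 1
Block 9 (111): 3 ones → 1
Block 10 (110): 2 ones → 1
Block 11 (000): 0 ones → 0
Block 12 (011): 2 ones → 1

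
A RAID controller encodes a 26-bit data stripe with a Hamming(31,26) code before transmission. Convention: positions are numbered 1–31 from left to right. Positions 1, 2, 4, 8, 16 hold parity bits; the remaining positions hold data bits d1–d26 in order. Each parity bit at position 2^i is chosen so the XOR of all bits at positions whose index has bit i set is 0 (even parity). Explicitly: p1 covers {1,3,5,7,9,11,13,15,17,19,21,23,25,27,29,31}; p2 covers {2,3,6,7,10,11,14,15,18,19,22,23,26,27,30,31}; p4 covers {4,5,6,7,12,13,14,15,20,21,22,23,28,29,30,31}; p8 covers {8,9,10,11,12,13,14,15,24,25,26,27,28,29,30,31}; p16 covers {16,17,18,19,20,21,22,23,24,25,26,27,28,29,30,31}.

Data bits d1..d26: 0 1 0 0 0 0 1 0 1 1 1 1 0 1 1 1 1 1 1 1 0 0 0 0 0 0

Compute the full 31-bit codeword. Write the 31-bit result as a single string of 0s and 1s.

1000100000101110101111111000000

Place data at non-parity positions: p1 p2 0 p4 1 0 0 p8 0 0 1 0 1 1 1 p16 1 0 1 1 1 1 1 1 1 0 0 0 0 0 0
p1 (pos 1,3,5,7,9,11,13,15,17,19,21,23,25,27,29,31): XOR of data positions = 0⊕1⊕0⊕0⊕1⊕1⊕1⊕1⊕1⊕1⊕1⊕1⊕0⊕0⊕0 = 1
p2 (pos 2,3,6,7,10,11,14,15,18,19,22,23,26,27,30,31): XOR of data positions = 0⊕0⊕0⊕0⊕1⊕1⊕1⊕0⊕1⊕1⊕1⊕0⊕0⊕0⊕0 = 0
p4 (pos 4,5,6,7,12,13,14,15,20,21,22,23,28,29,30,31): XOR of data positions = 1⊕0⊕0⊕0⊕1⊕1⊕1⊕1⊕1⊕1⊕1⊕0⊕0⊕0⊕0 = 0
p8 (pos 8,9,10,11,12,13,14,15,24,25,26,27,28,29,30,31): XOR of data positions = 0⊕0⊕1⊕0⊕1⊕1⊕1⊕1⊕1⊕0⊕0⊕0⊕0⊕0⊕0 = 0
p16 (pos 16,17,18,19,20,21,22,23,24,25,26,27,28,29,30,31): XOR of data positions = 1⊕0⊕1⊕1⊕1⊕1⊕1⊕1⊕1⊕0⊕0⊕0⊕0⊕0⊕0 = 0
Codeword: 1000100000101110101111111000000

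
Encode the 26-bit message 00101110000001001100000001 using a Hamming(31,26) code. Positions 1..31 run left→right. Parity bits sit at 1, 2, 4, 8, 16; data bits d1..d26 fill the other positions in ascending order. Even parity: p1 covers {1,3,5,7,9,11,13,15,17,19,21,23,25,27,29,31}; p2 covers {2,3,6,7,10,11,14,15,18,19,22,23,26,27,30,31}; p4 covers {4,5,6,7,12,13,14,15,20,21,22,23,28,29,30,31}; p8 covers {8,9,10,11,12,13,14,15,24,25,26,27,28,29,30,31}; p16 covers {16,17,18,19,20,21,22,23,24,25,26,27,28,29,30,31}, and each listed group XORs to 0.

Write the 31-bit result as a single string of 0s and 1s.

Place data at non-parity positions: p1 p2 0 p4 0 1 0 p8 1 1 1 0 0 0 0 p16 0 0 1 0 0 1 1 0 0 0 0 0 0 0 1
p1 (pos 1,3,5,7,9,11,13,15,17,19,21,23,25,27,29,31): XOR of data positions = 0⊕0⊕0⊕1⊕1⊕0⊕0⊕0⊕1⊕0⊕1⊕0⊕0⊕0⊕1 = 1
p2 (pos 2,3,6,7,10,11,14,15,18,19,22,23,26,27,30,31): XOR of data positions = 0⊕1⊕0⊕1⊕1⊕0⊕0⊕0⊕1⊕1⊕1⊕0⊕0⊕0⊕1 = 1
p4 (pos 4,5,6,7,12,13,14,15,20,21,22,23,28,29,30,31): XOR of data positions = 0⊕1⊕0⊕0⊕0⊕0⊕0⊕0⊕0⊕1⊕1⊕0⊕0⊕0⊕1 = 0
p8 (pos 8,9,10,11,12,13,14,15,24,25,26,27,28,29,30,31): XOR of data positions = 1⊕1⊕1⊕0⊕0⊕0⊕0⊕0⊕0⊕0⊕0⊕0⊕0⊕0⊕1 = 0
p16 (pos 16,17,18,19,20,21,22,23,24,25,26,27,28,29,30,31): XOR of data positions = 0⊕0⊕1⊕0⊕0⊕1⊕1⊕0⊕0⊕0⊕0⊕0⊕0⊕0⊕1 = 0
Codeword: 1100010011100000001001100000001

1100010011100000001001100000001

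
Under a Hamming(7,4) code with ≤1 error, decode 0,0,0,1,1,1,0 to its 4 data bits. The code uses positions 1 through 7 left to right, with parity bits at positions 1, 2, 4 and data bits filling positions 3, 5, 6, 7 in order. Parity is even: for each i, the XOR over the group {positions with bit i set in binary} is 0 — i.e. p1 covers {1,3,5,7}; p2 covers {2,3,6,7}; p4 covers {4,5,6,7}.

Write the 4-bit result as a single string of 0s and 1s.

s1 (pos 1,3,5,7): 0⊕0⊕1⊕0 = 1
s2 (pos 2,3,6,7): 0⊕0⊕1⊕0 = 1
s4 (pos 4,5,6,7): 1⊕1⊕1⊕0 = 1
Syndrome s4…s1 = 111 → error at position 7.
Flip position 7: 0001110 → 0001111
Read data bits from positions 3,5,6,7: 0111

0111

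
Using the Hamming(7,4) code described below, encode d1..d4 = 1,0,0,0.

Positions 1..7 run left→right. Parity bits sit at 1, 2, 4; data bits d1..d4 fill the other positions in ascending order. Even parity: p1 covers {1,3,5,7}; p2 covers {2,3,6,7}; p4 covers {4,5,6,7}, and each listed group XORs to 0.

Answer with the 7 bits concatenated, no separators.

1110000

Place data at non-parity positions: p1 p2 1 p4 0 0 0
p1 (pos 1,3,5,7): XOR of data positions = 1⊕0⊕0 = 1
p2 (pos 2,3,6,7): XOR of data positions = 1⊕0⊕0 = 1
p4 (pos 4,5,6,7): XOR of data positions = 0⊕0⊕0 = 0
Codeword: 1110000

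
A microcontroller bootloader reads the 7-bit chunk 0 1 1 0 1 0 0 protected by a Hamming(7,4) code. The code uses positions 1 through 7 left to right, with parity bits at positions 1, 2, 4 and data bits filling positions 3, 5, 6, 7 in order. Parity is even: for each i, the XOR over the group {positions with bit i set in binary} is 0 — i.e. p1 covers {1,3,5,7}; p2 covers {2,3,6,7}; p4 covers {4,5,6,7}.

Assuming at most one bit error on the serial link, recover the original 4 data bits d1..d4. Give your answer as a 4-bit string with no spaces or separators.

s1 (pos 1,3,5,7): 0⊕1⊕1⊕0 = 0
s2 (pos 2,3,6,7): 1⊕1⊕0⊕0 = 0
s4 (pos 4,5,6,7): 0⊕1⊕0⊕0 = 1
Syndrome s4…s1 = 100 → error at position 4.
Flip position 4: 0110100 → 0111100
Read data bits from positions 3,5,6,7: 1100

1100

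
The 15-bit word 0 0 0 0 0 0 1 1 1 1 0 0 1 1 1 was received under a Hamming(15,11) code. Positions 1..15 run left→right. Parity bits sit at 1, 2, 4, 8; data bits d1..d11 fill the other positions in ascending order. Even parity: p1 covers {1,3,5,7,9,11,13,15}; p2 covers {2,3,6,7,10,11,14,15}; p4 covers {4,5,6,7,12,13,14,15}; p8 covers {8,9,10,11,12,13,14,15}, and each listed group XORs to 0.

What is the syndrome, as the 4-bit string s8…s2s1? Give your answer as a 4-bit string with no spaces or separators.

s1 (pos 1,3,5,7,9,11,13,15): 0⊕0⊕0⊕1⊕1⊕0⊕1⊕1 = 0
s2 (pos 2,3,6,7,10,11,14,15): 0⊕0⊕0⊕1⊕1⊕0⊕1⊕1 = 0
s4 (pos 4,5,6,7,12,13,14,15): 0⊕0⊕0⊕1⊕0⊕1⊕1⊕1 = 0
s8 (pos 8,9,10,11,12,13,14,15): 1⊕1⊕1⊕0⊕0⊕1⊕1⊕1 = 0
Syndrome s8…s1 = 0000 → no error.

0000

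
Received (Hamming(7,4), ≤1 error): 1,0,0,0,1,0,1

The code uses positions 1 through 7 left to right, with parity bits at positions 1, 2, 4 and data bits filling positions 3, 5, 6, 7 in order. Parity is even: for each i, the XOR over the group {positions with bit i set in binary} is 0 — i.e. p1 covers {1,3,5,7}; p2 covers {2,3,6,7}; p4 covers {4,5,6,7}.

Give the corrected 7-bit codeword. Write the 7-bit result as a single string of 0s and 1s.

1010101

s1 (pos 1,3,5,7): 1⊕0⊕1⊕1 = 1
s2 (pos 2,3,6,7): 0⊕0⊕0⊕1 = 1
s4 (pos 4,5,6,7): 0⊕1⊕0⊕1 = 0
Syndrome s4…s1 = 011 → error at position 3.
Flip position 3: 1000101 → 1010101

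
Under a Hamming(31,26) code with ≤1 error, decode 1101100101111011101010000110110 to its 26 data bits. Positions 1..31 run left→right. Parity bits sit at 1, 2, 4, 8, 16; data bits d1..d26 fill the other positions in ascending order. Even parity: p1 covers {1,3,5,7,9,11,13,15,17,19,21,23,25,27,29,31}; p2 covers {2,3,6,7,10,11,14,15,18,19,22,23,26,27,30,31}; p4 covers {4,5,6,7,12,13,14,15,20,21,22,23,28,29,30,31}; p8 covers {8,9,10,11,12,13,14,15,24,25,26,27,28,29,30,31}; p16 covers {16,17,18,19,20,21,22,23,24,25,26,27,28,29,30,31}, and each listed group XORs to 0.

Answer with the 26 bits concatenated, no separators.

01000111101101010000110110

s1 (pos 1,3,5,7,9,11,13,15,17,19,21,23,25,27,29,31): 1⊕0⊕1⊕0⊕0⊕1⊕1⊕1⊕1⊕1⊕1⊕0⊕0⊕1⊕1⊕0 = 0
s2 (pos 2,3,6,7,10,11,14,15,18,19,22,23,26,27,30,31): 1⊕0⊕0⊕0⊕1⊕1⊕0⊕1⊕0⊕1⊕0⊕0⊕1⊕1⊕1⊕0 = 0
s4 (pos 4,5,6,7,12,13,14,15,20,21,22,23,28,29,30,31): 1⊕1⊕0⊕0⊕1⊕1⊕0⊕1⊕0⊕1⊕0⊕0⊕0⊕1⊕1⊕0 = 0
s8 (pos 8,9,10,11,12,13,14,15,24,25,26,27,28,29,30,31): 1⊕0⊕1⊕1⊕1⊕1⊕0⊕1⊕0⊕0⊕1⊕1⊕0⊕1⊕1⊕0 = 0
s16 (pos 16,17,18,19,20,21,22,23,24,25,26,27,28,29,30,31): 1⊕1⊕0⊕1⊕0⊕1⊕0⊕0⊕0⊕0⊕1⊕1⊕0⊕1⊕1⊕0 = 0
Syndrome s16…s1 = 00000 → no error.
Read data bits from positions 3,5,6,7,9,10,11,12,13,14,15,17,18,19,20,21,22,23,24,25,26,27,28,29,30,31: 01000111101101010000110110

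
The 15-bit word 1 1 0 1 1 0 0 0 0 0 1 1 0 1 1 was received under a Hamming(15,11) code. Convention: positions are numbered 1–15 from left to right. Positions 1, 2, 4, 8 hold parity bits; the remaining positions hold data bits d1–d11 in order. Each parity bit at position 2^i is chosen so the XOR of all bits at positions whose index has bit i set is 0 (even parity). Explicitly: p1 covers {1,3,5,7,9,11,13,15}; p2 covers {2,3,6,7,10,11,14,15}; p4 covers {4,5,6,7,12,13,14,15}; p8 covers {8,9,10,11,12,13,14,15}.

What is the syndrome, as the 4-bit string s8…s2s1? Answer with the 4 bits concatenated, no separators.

s1 (pos 1,3,5,7,9,11,13,15): 1⊕0⊕1⊕0⊕0⊕1⊕0⊕1 = 0
s2 (pos 2,3,6,7,10,11,14,15): 1⊕0⊕0⊕0⊕0⊕1⊕1⊕1 = 0
s4 (pos 4,5,6,7,12,13,14,15): 1⊕1⊕0⊕0⊕1⊕0⊕1⊕1 = 1
s8 (pos 8,9,10,11,12,13,14,15): 0⊕0⊕0⊕1⊕1⊕0⊕1⊕1 = 0
Syndrome s8…s1 = 0100 → error at position 4.

0100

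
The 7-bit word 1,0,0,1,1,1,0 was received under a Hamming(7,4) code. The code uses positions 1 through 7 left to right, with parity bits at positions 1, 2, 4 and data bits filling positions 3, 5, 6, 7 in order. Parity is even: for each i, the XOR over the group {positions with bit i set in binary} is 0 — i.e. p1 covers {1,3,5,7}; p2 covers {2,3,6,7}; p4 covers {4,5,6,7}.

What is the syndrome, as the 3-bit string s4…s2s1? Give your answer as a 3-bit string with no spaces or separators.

s1 (pos 1,3,5,7): 1⊕0⊕1⊕0 = 0
s2 (pos 2,3,6,7): 0⊕0⊕1⊕0 = 1
s4 (pos 4,5,6,7): 1⊕1⊕1⊕0 = 1
Syndrome s4…s1 = 110 → error at position 6.

110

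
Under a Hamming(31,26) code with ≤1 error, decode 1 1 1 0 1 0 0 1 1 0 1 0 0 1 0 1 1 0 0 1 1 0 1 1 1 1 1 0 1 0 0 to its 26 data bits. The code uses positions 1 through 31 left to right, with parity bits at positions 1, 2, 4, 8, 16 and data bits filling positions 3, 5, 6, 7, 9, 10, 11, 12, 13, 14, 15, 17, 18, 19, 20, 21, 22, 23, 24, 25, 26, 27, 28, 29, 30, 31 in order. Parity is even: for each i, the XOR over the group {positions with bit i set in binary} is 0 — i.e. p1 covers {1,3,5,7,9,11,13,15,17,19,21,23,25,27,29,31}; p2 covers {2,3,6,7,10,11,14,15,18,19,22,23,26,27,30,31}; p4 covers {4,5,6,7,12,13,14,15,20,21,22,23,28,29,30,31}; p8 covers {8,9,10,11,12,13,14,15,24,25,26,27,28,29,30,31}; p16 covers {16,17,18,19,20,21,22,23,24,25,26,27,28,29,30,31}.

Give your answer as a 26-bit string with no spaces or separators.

11001000010100110111110100

s1 (pos 1,3,5,7,9,11,13,15,17,19,21,23,25,27,29,31): 1⊕1⊕1⊕0⊕1⊕1⊕0⊕0⊕1⊕0⊕1⊕1⊕1⊕1⊕1⊕0 = 1
s2 (pos 2,3,6,7,10,11,14,15,18,19,22,23,26,27,30,31): 1⊕1⊕0⊕0⊕0⊕1⊕1⊕0⊕0⊕0⊕0⊕1⊕1⊕1⊕0⊕0 = 1
s4 (pos 4,5,6,7,12,13,14,15,20,21,22,23,28,29,30,31): 0⊕1⊕0⊕0⊕0⊕0⊕1⊕0⊕1⊕1⊕0⊕1⊕0⊕1⊕0⊕0 = 0
s8 (pos 8,9,10,11,12,13,14,15,24,25,26,27,28,29,30,31): 1⊕1⊕0⊕1⊕0⊕0⊕1⊕0⊕1⊕1⊕1⊕1⊕0⊕1⊕0⊕0 = 1
s16 (pos 16,17,18,19,20,21,22,23,24,25,26,27,28,29,30,31): 1⊕1⊕0⊕0⊕1⊕1⊕0⊕1⊕1⊕1⊕1⊕1⊕0⊕1⊕0⊕0 = 0
Syndrome s16…s1 = 01011 → error at position 11.
Flip position 11: 1110100110100101100110111110100 → 1110100110000101100110111110100
Read data bits from positions 3,5,6,7,9,10,11,12,13,14,15,17,18,19,20,21,22,23,24,25,26,27,28,29,30,31: 11001000010100110111110100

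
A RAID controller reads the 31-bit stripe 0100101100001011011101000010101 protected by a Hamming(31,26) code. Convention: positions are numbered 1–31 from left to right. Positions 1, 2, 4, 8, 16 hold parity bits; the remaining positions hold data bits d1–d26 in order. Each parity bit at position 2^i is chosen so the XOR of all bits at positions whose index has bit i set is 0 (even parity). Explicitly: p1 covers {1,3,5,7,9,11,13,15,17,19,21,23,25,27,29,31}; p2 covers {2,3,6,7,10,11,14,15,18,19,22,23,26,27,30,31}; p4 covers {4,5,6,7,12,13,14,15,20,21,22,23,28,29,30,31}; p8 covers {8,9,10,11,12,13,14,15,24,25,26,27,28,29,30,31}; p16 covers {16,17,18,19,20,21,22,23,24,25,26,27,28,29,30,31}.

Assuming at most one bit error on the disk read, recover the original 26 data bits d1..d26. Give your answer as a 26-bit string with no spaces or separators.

s1 (pos 1,3,5,7,9,11,13,15,17,19,21,23,25,27,29,31): 0⊕0⊕1⊕1⊕0⊕0⊕1⊕1⊕0⊕1⊕0⊕0⊕0⊕1⊕1⊕1 = 0
s2 (pos 2,3,6,7,10,11,14,15,18,19,22,23,26,27,30,31): 1⊕0⊕0⊕1⊕0⊕0⊕0⊕1⊕1⊕1⊕1⊕0⊕0⊕1⊕0⊕1 = 0
s4 (pos 4,5,6,7,12,13,14,15,20,21,22,23,28,29,30,31): 0⊕1⊕0⊕1⊕0⊕1⊕0⊕1⊕1⊕0⊕1⊕0⊕0⊕1⊕0⊕1 = 0
s8 (pos 8,9,10,11,12,13,14,15,24,25,26,27,28,29,30,31): 1⊕0⊕0⊕0⊕0⊕1⊕0⊕1⊕0⊕0⊕0⊕1⊕0⊕1⊕0⊕1 = 0
s16 (pos 16,17,18,19,20,21,22,23,24,25,26,27,28,29,30,31): 1⊕0⊕1⊕1⊕1⊕0⊕1⊕0⊕0⊕0⊕0⊕1⊕0⊕1⊕0⊕1 = 0
Syndrome s16…s1 = 00000 → no error.
Read data bits from positions 3,5,6,7,9,10,11,12,13,14,15,17,18,19,20,21,22,23,24,25,26,27,28,29,30,31: 01010000101011101000010101

01010000101011101000010101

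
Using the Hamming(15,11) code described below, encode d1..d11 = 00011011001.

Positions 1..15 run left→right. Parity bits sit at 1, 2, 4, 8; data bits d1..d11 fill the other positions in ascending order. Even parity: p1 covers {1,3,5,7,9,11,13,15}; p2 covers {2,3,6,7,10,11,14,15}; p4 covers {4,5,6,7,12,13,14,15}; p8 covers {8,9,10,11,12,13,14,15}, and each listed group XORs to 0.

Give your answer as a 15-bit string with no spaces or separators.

Place data at non-parity positions: p1 p2 0 p4 0 0 1 p8 1 0 1 1 0 0 1
p1 (pos 1,3,5,7,9,11,13,15): XOR of data positions = 0⊕0⊕1⊕1⊕1⊕0⊕1 = 0
p2 (pos 2,3,6,7,10,11,14,15): XOR of data positions = 0⊕0⊕1⊕0⊕1⊕0⊕1 = 1
p4 (pos 4,5,6,7,12,13,14,15): XOR of data positions = 0⊕0⊕1⊕1⊕0⊕0⊕1 = 1
p8 (pos 8,9,10,11,12,13,14,15): XOR of data positions = 1⊕0⊕1⊕1⊕0⊕0⊕1 = 0
Codeword: 010100101011001

010100101011001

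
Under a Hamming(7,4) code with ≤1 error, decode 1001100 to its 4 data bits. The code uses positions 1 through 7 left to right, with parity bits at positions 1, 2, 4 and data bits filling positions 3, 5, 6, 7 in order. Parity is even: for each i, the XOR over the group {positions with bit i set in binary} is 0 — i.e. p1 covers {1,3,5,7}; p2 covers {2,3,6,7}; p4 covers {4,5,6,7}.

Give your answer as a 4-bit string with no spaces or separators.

s1 (pos 1,3,5,7): 1⊕0⊕1⊕0 = 0
s2 (pos 2,3,6,7): 0⊕0⊕0⊕0 = 0
s4 (pos 4,5,6,7): 1⊕1⊕0⊕0 = 0
Syndrome s4…s1 = 000 → no error.
Read data bits from positions 3,5,6,7: 0100

0100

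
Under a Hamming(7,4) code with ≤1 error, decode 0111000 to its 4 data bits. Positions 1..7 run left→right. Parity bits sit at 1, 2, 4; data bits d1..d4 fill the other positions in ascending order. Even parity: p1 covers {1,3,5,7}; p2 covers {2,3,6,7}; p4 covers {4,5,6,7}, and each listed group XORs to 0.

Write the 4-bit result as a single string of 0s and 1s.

s1 (pos 1,3,5,7): 0⊕1⊕0⊕0 = 1
s2 (pos 2,3,6,7): 1⊕1⊕0⊕0 = 0
s4 (pos 4,5,6,7): 1⊕0⊕0⊕0 = 1
Syndrome s4…s1 = 101 → error at position 5.
Flip position 5: 0111000 → 0111100
Read data bits from positions 3,5,6,7: 1100

1100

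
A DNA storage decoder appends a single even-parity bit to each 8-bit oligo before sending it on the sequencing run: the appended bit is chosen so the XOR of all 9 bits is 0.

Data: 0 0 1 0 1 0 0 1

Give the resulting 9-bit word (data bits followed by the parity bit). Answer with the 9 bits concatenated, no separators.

001010011

XOR of the 8 data bits: 0⊕0⊕1⊕0⊕1⊕0⊕0⊕1 = 1
Parity bit = 1 (so all 9 bits XOR to 0).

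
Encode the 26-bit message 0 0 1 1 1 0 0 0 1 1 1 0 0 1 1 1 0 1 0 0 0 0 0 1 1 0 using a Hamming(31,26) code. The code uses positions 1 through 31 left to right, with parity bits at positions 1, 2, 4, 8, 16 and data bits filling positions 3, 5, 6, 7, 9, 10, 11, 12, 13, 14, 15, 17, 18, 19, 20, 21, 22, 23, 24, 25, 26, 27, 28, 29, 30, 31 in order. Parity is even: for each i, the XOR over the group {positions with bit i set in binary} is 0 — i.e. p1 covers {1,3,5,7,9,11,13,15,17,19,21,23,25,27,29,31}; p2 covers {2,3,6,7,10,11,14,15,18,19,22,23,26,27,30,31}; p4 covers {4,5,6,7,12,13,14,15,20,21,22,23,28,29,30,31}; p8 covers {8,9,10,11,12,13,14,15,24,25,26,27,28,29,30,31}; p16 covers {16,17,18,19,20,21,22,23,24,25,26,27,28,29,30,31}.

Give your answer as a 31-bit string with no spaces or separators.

0100011010001110001110100000110

Place data at non-parity positions: p1 p2 0 p4 0 1 1 p8 1 0 0 0 1 1 1 p16 0 0 1 1 1 0 1 0 0 0 0 0 1 1 0
p1 (pos 1,3,5,7,9,11,13,15,17,19,21,23,25,27,29,31): XOR of data positions = 0⊕0⊕1⊕1⊕0⊕1⊕1⊕0⊕1⊕1⊕1⊕0⊕0⊕1⊕0 = 0
p2 (pos 2,3,6,7,10,11,14,15,18,19,22,23,26,27,30,31): XOR of data positions = 0⊕1⊕1⊕0⊕0⊕1⊕1⊕0⊕1⊕0⊕1⊕0⊕0⊕1⊕0 = 1
p4 (pos 4,5,6,7,12,13,14,15,20,21,22,23,28,29,30,31): XOR of data positions = 0⊕1⊕1⊕0⊕1⊕1⊕1⊕1⊕1⊕0⊕1⊕0⊕1⊕1⊕0 = 0
p8 (pos 8,9,10,11,12,13,14,15,24,25,26,27,28,29,30,31): XOR of data positions = 1⊕0⊕0⊕0⊕1⊕1⊕1⊕0⊕0⊕0⊕0⊕0⊕1⊕1⊕0 = 0
p16 (pos 16,17,18,19,20,21,22,23,24,25,26,27,28,29,30,31): XOR of data positions = 0⊕0⊕1⊕1⊕1⊕0⊕1⊕0⊕0⊕0⊕0⊕0⊕1⊕1⊕0 = 0
Codeword: 0100011010001110001110100000110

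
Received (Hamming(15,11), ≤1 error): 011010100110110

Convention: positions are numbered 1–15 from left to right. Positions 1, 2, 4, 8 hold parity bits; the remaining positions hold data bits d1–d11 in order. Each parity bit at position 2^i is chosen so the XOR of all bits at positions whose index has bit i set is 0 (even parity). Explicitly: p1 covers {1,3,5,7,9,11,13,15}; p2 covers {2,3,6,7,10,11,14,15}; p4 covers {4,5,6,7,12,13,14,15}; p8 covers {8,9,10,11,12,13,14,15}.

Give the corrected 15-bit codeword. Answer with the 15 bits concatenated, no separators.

s1 (pos 1,3,5,7,9,11,13,15): 0⊕1⊕1⊕1⊕0⊕1⊕1⊕0 = 1
s2 (pos 2,3,6,7,10,11,14,15): 1⊕1⊕0⊕1⊕1⊕1⊕1⊕0 = 0
s4 (pos 4,5,6,7,12,13,14,15): 0⊕1⊕0⊕1⊕0⊕1⊕1⊕0 = 0
s8 (pos 8,9,10,11,12,13,14,15): 0⊕0⊕1⊕1⊕0⊕1⊕1⊕0 = 0
Syndrome s8…s1 = 0001 → error at position 1.
Flip position 1: 011010100110110 → 111010100110110

111010100110110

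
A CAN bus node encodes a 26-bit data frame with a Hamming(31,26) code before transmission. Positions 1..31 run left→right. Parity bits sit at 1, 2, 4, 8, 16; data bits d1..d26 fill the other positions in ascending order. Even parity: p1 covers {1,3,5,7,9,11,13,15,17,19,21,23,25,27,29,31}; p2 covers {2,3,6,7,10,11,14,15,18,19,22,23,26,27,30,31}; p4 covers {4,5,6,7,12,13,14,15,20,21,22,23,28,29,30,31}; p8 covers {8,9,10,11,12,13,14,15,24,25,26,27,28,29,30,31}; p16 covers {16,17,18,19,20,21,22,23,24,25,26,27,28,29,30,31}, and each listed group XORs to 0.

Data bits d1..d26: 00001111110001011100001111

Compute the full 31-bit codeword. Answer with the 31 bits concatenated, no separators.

Place data at non-parity positions: p1 p2 0 p4 0 0 0 p8 1 1 1 1 1 1 0 p16 0 0 1 0 1 1 1 0 0 0 0 1 1 1 1
p1 (pos 1,3,5,7,9,11,13,15,17,19,21,23,25,27,29,31): XOR of data positions = 0⊕0⊕0⊕1⊕1⊕1⊕0⊕0⊕1⊕1⊕1⊕0⊕0⊕1⊕1 = 0
p2 (pos 2,3,6,7,10,11,14,15,18,19,22,23,26,27,30,31): XOR of data positions = 0⊕0⊕0⊕1⊕1⊕1⊕0⊕0⊕1⊕1⊕1⊕0⊕0⊕1⊕1 = 0
p4 (pos 4,5,6,7,12,13,14,15,20,21,22,23,28,29,30,31): XOR of data positions = 0⊕0⊕0⊕1⊕1⊕1⊕0⊕0⊕1⊕1⊕1⊕1⊕1⊕1⊕1 = 0
p8 (pos 8,9,10,11,12,13,14,15,24,25,26,27,28,29,30,31): XOR of data positions = 1⊕1⊕1⊕1⊕1⊕1⊕0⊕0⊕0⊕0⊕0⊕1⊕1⊕1⊕1 = 0
p16 (pos 16,17,18,19,20,21,22,23,24,25,26,27,28,29,30,31): XOR of data positions = 0⊕0⊕1⊕0⊕1⊕1⊕1⊕0⊕0⊕0⊕0⊕1⊕1⊕1⊕1 = 0
Codeword: 0000000011111100001011100001111

0000000011111100001011100001111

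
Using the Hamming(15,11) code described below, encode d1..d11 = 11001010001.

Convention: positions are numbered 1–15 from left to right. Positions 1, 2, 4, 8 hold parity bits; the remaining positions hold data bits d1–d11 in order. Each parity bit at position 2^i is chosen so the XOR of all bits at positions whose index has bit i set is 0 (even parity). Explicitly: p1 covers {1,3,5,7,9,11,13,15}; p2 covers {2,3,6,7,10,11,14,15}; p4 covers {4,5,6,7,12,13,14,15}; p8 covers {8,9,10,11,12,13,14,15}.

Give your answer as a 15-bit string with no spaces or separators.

Place data at non-parity positions: p1 p2 1 p4 1 0 0 p8 1 0 1 0 0 0 1
p1 (pos 1,3,5,7,9,11,13,15): XOR of data positions = 1⊕1⊕0⊕1⊕1⊕0⊕1 = 1
p2 (pos 2,3,6,7,10,11,14,15): XOR of data positions = 1⊕0⊕0⊕0⊕1⊕0⊕1 = 1
p4 (pos 4,5,6,7,12,13,14,15): XOR of data positions = 1⊕0⊕0⊕0⊕0⊕0⊕1 = 0
p8 (pos 8,9,10,11,12,13,14,15): XOR of data positions = 1⊕0⊕1⊕0⊕0⊕0⊕1 = 1
Codeword: 111010011010001

111010011010001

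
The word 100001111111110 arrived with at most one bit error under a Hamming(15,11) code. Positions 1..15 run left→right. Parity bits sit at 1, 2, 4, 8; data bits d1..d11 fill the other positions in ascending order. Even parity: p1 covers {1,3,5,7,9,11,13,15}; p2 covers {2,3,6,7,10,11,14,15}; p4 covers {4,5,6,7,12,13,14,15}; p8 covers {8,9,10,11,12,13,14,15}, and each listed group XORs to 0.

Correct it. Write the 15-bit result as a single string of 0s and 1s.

100001111111111

s1 (pos 1,3,5,7,9,11,13,15): 1⊕0⊕0⊕1⊕1⊕1⊕1⊕0 = 1
s2 (pos 2,3,6,7,10,11,14,15): 0⊕0⊕1⊕1⊕1⊕1⊕1⊕0 = 1
s4 (pos 4,5,6,7,12,13,14,15): 0⊕0⊕1⊕1⊕1⊕1⊕1⊕0 = 1
s8 (pos 8,9,10,11,12,13,14,15): 1⊕1⊕1⊕1⊕1⊕1⊕1⊕0 = 1
Syndrome s8…s1 = 1111 → error at position 15.
Flip position 15: 100001111111110 → 100001111111111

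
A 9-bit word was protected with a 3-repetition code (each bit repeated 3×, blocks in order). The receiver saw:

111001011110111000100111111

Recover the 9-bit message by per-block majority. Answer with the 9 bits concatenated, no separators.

101110011

Block 1 (111): 3 ones → 1
Block 2 (001): 1 one → 0
Block 3 (011): 2 ones → 1
Block 4 (110): 2 ones → 1
Block 5 (111): 3 ones → 1
Block 6 (000): 0 ones → 0
Block 7 (100): 1 one → 0
Block 8 (111): 3 ones → 1
Block 9 (111): 3 ones → 1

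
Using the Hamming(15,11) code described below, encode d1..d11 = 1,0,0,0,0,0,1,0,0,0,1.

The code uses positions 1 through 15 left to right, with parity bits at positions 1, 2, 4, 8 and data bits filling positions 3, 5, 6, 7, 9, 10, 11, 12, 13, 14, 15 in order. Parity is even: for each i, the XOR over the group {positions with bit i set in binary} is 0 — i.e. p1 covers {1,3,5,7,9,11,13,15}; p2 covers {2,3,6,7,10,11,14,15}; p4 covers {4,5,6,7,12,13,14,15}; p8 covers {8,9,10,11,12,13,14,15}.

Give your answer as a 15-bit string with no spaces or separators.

Place data at non-parity positions: p1 p2 1 p4 0 0 0 p8 0 0 1 0 0 0 1
p1 (pos 1,3,5,7,9,11,13,15): XOR of data positions = 1⊕0⊕0⊕0⊕1⊕0⊕1 = 1
p2 (pos 2,3,6,7,10,11,14,15): XOR of data positions = 1⊕0⊕0⊕0⊕1⊕0⊕1 = 1
p4 (pos 4,5,6,7,12,13,14,15): XOR of data positions = 0⊕0⊕0⊕0⊕0⊕0⊕1 = 1
p8 (pos 8,9,10,11,12,13,14,15): XOR of data positions = 0⊕0⊕1⊕0⊕0⊕0⊕1 = 0
Codeword: 111100000010001

111100000010001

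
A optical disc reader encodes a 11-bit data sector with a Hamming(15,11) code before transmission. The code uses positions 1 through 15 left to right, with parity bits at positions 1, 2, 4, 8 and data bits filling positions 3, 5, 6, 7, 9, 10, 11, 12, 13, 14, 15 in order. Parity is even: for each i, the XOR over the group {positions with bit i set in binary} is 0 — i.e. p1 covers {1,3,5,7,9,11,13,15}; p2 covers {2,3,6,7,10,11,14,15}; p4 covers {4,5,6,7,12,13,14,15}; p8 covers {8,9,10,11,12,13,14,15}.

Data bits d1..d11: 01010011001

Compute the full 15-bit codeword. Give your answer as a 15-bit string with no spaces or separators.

Place data at non-parity positions: p1 p2 0 p4 1 0 1 p8 0 0 1 1 0 0 1
p1 (pos 1,3,5,7,9,11,13,15): XOR of data positions = 0⊕1⊕1⊕0⊕1⊕0⊕1 = 0
p2 (pos 2,3,6,7,10,11,14,15): XOR of data positions = 0⊕0⊕1⊕0⊕1⊕0⊕1 = 1
p4 (pos 4,5,6,7,12,13,14,15): XOR of data positions = 1⊕0⊕1⊕1⊕0⊕0⊕1 = 0
p8 (pos 8,9,10,11,12,13,14,15): XOR of data positions = 0⊕0⊕1⊕1⊕0⊕0⊕1 = 1
Codeword: 010010110011001

010010110011001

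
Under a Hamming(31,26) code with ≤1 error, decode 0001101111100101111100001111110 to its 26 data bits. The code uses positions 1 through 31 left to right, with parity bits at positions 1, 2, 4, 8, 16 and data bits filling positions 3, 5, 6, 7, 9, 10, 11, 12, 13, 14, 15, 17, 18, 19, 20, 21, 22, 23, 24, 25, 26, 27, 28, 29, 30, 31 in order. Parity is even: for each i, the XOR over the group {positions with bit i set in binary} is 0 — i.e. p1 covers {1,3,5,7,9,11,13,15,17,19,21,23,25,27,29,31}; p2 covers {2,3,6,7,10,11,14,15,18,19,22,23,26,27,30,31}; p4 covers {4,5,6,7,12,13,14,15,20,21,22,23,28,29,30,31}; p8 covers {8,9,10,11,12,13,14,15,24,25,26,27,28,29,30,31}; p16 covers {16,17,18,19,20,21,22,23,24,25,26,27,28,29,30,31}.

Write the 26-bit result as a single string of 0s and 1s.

s1 (pos 1,3,5,7,9,11,13,15,17,19,21,23,25,27,29,31): 0⊕0⊕1⊕1⊕1⊕1⊕0⊕0⊕1⊕1⊕0⊕0⊕1⊕1⊕1⊕0 = 1
s2 (pos 2,3,6,7,10,11,14,15,18,19,22,23,26,27,30,31): 0⊕0⊕0⊕1⊕1⊕1⊕1⊕0⊕1⊕1⊕0⊕0⊕1⊕1⊕1⊕0 = 1
s4 (pos 4,5,6,7,12,13,14,15,20,21,22,23,28,29,30,31): 1⊕1⊕0⊕1⊕0⊕0⊕1⊕0⊕1⊕0⊕0⊕0⊕1⊕1⊕1⊕0 = 0
s8 (pos 8,9,10,11,12,13,14,15,24,25,26,27,28,29,30,31): 1⊕1⊕1⊕1⊕0⊕0⊕1⊕0⊕0⊕1⊕1⊕1⊕1⊕1⊕1⊕0 = 1
s16 (pos 16,17,18,19,20,21,22,23,24,25,26,27,28,29,30,31): 1⊕1⊕1⊕1⊕1⊕0⊕0⊕0⊕0⊕1⊕1⊕1⊕1⊕1⊕1⊕0 = 1
Syndrome s16…s1 = 11011 → error at position 27.
Flip position 27: 0001101111100101111100001111110 → 0001101111100101111100001101110
Read data bits from positions 3,5,6,7,9,10,11,12,13,14,15,17,18,19,20,21,22,23,24,25,26,27,28,29,30,31: 01011110010111100001101110

01011110010111100001101110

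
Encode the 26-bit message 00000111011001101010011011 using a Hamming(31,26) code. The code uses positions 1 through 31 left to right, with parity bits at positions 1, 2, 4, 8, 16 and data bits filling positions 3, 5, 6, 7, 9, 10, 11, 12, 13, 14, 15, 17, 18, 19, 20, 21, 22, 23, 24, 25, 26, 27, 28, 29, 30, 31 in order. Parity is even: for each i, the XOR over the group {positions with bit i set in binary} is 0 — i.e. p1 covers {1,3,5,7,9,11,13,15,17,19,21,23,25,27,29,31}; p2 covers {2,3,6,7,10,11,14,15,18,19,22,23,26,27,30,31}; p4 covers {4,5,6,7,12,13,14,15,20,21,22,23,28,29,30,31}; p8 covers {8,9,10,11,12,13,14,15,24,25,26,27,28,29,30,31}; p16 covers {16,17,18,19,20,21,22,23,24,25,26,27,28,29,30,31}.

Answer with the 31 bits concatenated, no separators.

Place data at non-parity positions: p1 p2 0 p4 0 0 0 p8 0 1 1 1 0 1 1 p16 0 0 1 1 0 1 0 1 0 0 1 1 0 1 1
p1 (pos 1,3,5,7,9,11,13,15,17,19,21,23,25,27,29,31): XOR of data positions = 0⊕0⊕0⊕0⊕1⊕0⊕1⊕0⊕1⊕0⊕0⊕0⊕1⊕0⊕1 = 1
p2 (pos 2,3,6,7,10,11,14,15,18,19,22,23,26,27,30,31): XOR of data positions = 0⊕0⊕0⊕1⊕1⊕1⊕1⊕0⊕1⊕1⊕0⊕0⊕1⊕1⊕1 = 1
p4 (pos 4,5,6,7,12,13,14,15,20,21,22,23,28,29,30,31): XOR of data positions = 0⊕0⊕0⊕1⊕0⊕1⊕1⊕1⊕0⊕1⊕0⊕1⊕0⊕1⊕1 = 0
p8 (pos 8,9,10,11,12,13,14,15,24,25,26,27,28,29,30,31): XOR of data positions = 0⊕1⊕1⊕1⊕0⊕1⊕1⊕1⊕0⊕0⊕1⊕1⊕0⊕1⊕1 = 0
p16 (pos 16,17,18,19,20,21,22,23,24,25,26,27,28,29,30,31): XOR of data positions = 0⊕0⊕1⊕1⊕0⊕1⊕0⊕1⊕0⊕0⊕1⊕1⊕0⊕1⊕1 = 0
Codeword: 1100000001110110001101010011011

1100000001110110001101010011011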